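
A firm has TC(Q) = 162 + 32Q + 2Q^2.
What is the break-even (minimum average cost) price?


AC(Q) = 162/Q + 32 + 2Q
To minimize: dAC/dQ = -162/Q^2 + 2 = 0
Q^2 = 162/2 = 81
Q* = 9
Min AC = 162/9 + 32 + 2*9
Min AC = 18 + 32 + 18 = 68

68


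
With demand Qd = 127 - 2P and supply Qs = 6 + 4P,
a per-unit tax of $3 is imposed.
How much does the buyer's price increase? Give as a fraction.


With a per-unit tax, the buyer's price increase depends on relative slopes.
Supply slope: d = 4, Demand slope: b = 2
Buyer's price increase = d * tax / (b + d)
= 4 * 3 / (2 + 4)
= 12 / 6 = 2

2


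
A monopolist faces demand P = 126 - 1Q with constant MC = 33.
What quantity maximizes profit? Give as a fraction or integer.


TR = P*Q = (126 - 1Q)Q = 126Q - 1Q^2
MR = dTR/dQ = 126 - 2Q
Set MR = MC:
126 - 2Q = 33
93 = 2Q
Q* = 93/2 = 93/2

93/2


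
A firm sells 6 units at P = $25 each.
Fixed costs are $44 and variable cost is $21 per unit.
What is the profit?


Total Revenue = P * Q = 25 * 6 = $150
Total Cost = FC + VC*Q = 44 + 21*6 = $170
Profit = TR - TC = 150 - 170 = $-20

$-20


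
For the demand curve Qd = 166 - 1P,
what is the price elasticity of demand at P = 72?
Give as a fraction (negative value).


dQ/dP = -1
At P = 72: Q = 166 - 1*72 = 94
E = (dQ/dP)(P/Q) = (-1)(72/94) = -36/47

-36/47


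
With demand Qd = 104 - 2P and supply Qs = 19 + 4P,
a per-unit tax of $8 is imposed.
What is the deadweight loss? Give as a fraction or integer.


Pre-tax equilibrium quantity: Q* = 227/3
Post-tax equilibrium quantity: Q_tax = 65
Reduction in quantity: Q* - Q_tax = 32/3
DWL = (1/2) * tax * (Q* - Q_tax)
DWL = (1/2) * 8 * 32/3 = 128/3

128/3


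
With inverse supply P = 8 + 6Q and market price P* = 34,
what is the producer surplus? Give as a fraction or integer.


Minimum supply price (at Q=0): P_min = 8
Quantity supplied at P* = 34:
Q* = (34 - 8)/6 = 13/3
PS = (1/2) * Q* * (P* - P_min)
PS = (1/2) * 13/3 * (34 - 8)
PS = (1/2) * 13/3 * 26 = 169/3

169/3


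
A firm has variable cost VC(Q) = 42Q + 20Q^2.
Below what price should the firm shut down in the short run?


AVC(Q) = VC(Q)/Q = 42 + 20Q
AVC is increasing in Q, so minimum AVC is at Q -> 0+.
Min AVC = 42
The firm should shut down if P < 42.

42


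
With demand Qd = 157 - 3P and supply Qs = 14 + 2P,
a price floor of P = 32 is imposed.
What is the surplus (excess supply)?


At P = 32:
Qd = 157 - 3*32 = 61
Qs = 14 + 2*32 = 78
Surplus = Qs - Qd = 78 - 61 = 17

17


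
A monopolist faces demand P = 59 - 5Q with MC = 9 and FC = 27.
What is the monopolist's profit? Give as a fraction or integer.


MR = MC: 59 - 10Q = 9
Q* = 5
P* = 59 - 5*5 = 34
Profit = (P* - MC)*Q* - FC
= (34 - 9)*5 - 27
= 25*5 - 27
= 125 - 27 = 98

98


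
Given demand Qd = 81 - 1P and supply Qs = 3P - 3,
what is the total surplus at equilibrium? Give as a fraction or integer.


Find equilibrium: 81 - 1P = 3P - 3
81 + 3 = 4P
P* = 84/4 = 21
Q* = 3*21 - 3 = 60
Inverse demand: P = 81 - Q/1, so P_max = 81
Inverse supply: P = 1 + Q/3, so P_min = 1
CS = (1/2) * 60 * (81 - 21) = 1800
PS = (1/2) * 60 * (21 - 1) = 600
TS = CS + PS = 1800 + 600 = 2400

2400


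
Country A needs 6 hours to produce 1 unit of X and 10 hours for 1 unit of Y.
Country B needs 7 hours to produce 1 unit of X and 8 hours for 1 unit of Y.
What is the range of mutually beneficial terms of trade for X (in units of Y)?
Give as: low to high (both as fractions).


Opportunity cost of X for Country A = hours_X / hours_Y = 6/10 = 3/5 units of Y
Opportunity cost of X for Country B = hours_X / hours_Y = 7/8 = 7/8 units of Y
Terms of trade must be between the two opportunity costs.
Range: 3/5 to 7/8

3/5 to 7/8


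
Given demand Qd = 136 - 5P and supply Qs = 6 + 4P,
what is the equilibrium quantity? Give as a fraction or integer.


First find equilibrium price:
136 - 5P = 6 + 4P
P* = 130/9 = 130/9
Then substitute into demand:
Q* = 136 - 5 * 130/9 = 574/9

574/9


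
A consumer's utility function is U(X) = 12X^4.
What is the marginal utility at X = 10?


MU = dU/dX = 12*4*X^(4-1)
MU = 48*X^3
At X = 10:
MU = 48 * 10^3
MU = 48 * 1000 = 48000

48000


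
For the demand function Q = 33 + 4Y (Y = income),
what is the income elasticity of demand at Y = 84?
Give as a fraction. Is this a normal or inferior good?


dQ/dY = 4
At Y = 84: Q = 33 + 4*84 = 369
Ey = (dQ/dY)(Y/Q) = 4 * 84 / 369 = 112/123
Since Ey > 0, this is a normal good.

112/123 (normal good)


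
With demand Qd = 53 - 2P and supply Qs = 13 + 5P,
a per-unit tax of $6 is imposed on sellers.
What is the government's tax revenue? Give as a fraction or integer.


With tax on sellers, new supply: Qs' = 13 + 5(P - 6)
= 5P - 17
New equilibrium quantity:
Q_new = 33
Tax revenue = tax * Q_new = 6 * 33 = 198

198


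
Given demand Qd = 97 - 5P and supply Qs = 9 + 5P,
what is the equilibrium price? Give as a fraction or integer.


At equilibrium, Qd = Qs.
97 - 5P = 9 + 5P
97 - 9 = 5P + 5P
88 = 10P
P* = 88/10 = 44/5

44/5


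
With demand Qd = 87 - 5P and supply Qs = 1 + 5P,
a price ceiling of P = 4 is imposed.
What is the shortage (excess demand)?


At P = 4:
Qd = 87 - 5*4 = 67
Qs = 1 + 5*4 = 21
Shortage = Qd - Qs = 67 - 21 = 46

46


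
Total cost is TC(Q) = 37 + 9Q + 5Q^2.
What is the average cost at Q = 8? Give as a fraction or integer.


TC(8) = 37 + 9*8 + 5*8^2
TC(8) = 37 + 72 + 320 = 429
AC = TC/Q = 429/8 = 429/8

429/8


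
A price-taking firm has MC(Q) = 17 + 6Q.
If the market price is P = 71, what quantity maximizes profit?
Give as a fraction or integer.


In perfect competition, profit is maximized where P = MC.
71 = 17 + 6Q
54 = 6Q
Q* = 54/6 = 9

9


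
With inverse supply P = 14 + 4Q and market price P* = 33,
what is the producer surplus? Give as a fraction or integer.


Minimum supply price (at Q=0): P_min = 14
Quantity supplied at P* = 33:
Q* = (33 - 14)/4 = 19/4
PS = (1/2) * Q* * (P* - P_min)
PS = (1/2) * 19/4 * (33 - 14)
PS = (1/2) * 19/4 * 19 = 361/8

361/8


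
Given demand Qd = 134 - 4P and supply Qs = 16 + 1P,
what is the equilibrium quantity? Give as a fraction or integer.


First find equilibrium price:
134 - 4P = 16 + 1P
P* = 118/5 = 118/5
Then substitute into demand:
Q* = 134 - 4 * 118/5 = 198/5

198/5


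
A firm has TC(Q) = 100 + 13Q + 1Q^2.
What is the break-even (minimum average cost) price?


AC(Q) = 100/Q + 13 + 1Q
To minimize: dAC/dQ = -100/Q^2 + 1 = 0
Q^2 = 100/1 = 100
Q* = 10
Min AC = 100/10 + 13 + 1*10
Min AC = 10 + 13 + 10 = 33

33


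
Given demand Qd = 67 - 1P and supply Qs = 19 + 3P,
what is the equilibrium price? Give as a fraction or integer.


At equilibrium, Qd = Qs.
67 - 1P = 19 + 3P
67 - 19 = 1P + 3P
48 = 4P
P* = 48/4 = 12

12


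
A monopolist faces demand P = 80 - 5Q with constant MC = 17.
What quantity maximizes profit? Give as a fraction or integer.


TR = P*Q = (80 - 5Q)Q = 80Q - 5Q^2
MR = dTR/dQ = 80 - 10Q
Set MR = MC:
80 - 10Q = 17
63 = 10Q
Q* = 63/10 = 63/10

63/10


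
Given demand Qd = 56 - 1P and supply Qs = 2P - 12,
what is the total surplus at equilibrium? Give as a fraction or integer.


Find equilibrium: 56 - 1P = 2P - 12
56 + 12 = 3P
P* = 68/3 = 68/3
Q* = 2*68/3 - 12 = 100/3
Inverse demand: P = 56 - Q/1, so P_max = 56
Inverse supply: P = 6 + Q/2, so P_min = 6
CS = (1/2) * 100/3 * (56 - 68/3) = 5000/9
PS = (1/2) * 100/3 * (68/3 - 6) = 2500/9
TS = CS + PS = 5000/9 + 2500/9 = 2500/3

2500/3


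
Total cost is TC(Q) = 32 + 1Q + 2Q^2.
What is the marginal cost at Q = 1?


MC = dTC/dQ = 1 + 2*2*Q
At Q = 1:
MC = 1 + 4*1
MC = 1 + 4 = 5

5


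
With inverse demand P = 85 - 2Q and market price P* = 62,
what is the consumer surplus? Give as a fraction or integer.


Maximum willingness to pay (at Q=0): P_max = 85
Quantity demanded at P* = 62:
Q* = (85 - 62)/2 = 23/2
CS = (1/2) * Q* * (P_max - P*)
CS = (1/2) * 23/2 * (85 - 62)
CS = (1/2) * 23/2 * 23 = 529/4

529/4


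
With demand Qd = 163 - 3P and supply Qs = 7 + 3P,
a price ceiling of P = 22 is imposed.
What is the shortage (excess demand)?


At P = 22:
Qd = 163 - 3*22 = 97
Qs = 7 + 3*22 = 73
Shortage = Qd - Qs = 97 - 73 = 24

24


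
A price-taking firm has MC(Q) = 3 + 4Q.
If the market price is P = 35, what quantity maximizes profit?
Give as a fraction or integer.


In perfect competition, profit is maximized where P = MC.
35 = 3 + 4Q
32 = 4Q
Q* = 32/4 = 8

8


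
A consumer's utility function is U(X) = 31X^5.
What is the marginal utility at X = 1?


MU = dU/dX = 31*5*X^(5-1)
MU = 155*X^4
At X = 1:
MU = 155 * 1^4
MU = 155 * 1 = 155

155


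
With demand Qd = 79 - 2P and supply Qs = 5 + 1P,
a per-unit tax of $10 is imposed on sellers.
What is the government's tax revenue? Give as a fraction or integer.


With tax on sellers, new supply: Qs' = 5 + 1(P - 10)
= 1P - 5
New equilibrium quantity:
Q_new = 23
Tax revenue = tax * Q_new = 10 * 23 = 230

230


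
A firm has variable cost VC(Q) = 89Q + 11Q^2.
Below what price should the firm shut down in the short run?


AVC(Q) = VC(Q)/Q = 89 + 11Q
AVC is increasing in Q, so minimum AVC is at Q -> 0+.
Min AVC = 89
The firm should shut down if P < 89.

89


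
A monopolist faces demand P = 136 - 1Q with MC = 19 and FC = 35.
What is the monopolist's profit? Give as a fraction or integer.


MR = MC: 136 - 2Q = 19
Q* = 117/2
P* = 136 - 1*117/2 = 155/2
Profit = (P* - MC)*Q* - FC
= (155/2 - 19)*117/2 - 35
= 117/2*117/2 - 35
= 13689/4 - 35 = 13549/4

13549/4


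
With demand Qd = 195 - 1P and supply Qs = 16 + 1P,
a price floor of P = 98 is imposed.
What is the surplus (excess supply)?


At P = 98:
Qd = 195 - 1*98 = 97
Qs = 16 + 1*98 = 114
Surplus = Qs - Qd = 114 - 97 = 17

17


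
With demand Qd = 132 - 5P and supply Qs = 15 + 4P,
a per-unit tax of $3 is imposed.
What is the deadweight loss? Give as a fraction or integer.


Pre-tax equilibrium quantity: Q* = 67
Post-tax equilibrium quantity: Q_tax = 181/3
Reduction in quantity: Q* - Q_tax = 20/3
DWL = (1/2) * tax * (Q* - Q_tax)
DWL = (1/2) * 3 * 20/3 = 10

10


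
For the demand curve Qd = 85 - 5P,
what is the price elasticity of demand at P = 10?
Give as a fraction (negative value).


dQ/dP = -5
At P = 10: Q = 85 - 5*10 = 35
E = (dQ/dP)(P/Q) = (-5)(10/35) = -10/7

-10/7


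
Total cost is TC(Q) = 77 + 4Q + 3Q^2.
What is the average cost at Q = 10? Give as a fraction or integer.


TC(10) = 77 + 4*10 + 3*10^2
TC(10) = 77 + 40 + 300 = 417
AC = TC/Q = 417/10 = 417/10

417/10


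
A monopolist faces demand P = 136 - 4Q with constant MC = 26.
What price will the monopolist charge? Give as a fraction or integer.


MR = 136 - 8Q
Set MR = MC: 136 - 8Q = 26
Q* = 55/4
Substitute into demand:
P* = 136 - 4*55/4 = 81

81


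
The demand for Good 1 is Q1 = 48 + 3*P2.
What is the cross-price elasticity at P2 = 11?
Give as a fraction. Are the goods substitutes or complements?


dQ1/dP2 = 3
At P2 = 11: Q1 = 48 + 3*11 = 81
Exy = (dQ1/dP2)(P2/Q1) = 3 * 11 / 81 = 11/27
Since Exy > 0, the goods are substitutes.

11/27 (substitutes)


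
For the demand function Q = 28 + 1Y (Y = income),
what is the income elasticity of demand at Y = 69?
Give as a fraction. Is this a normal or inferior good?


dQ/dY = 1
At Y = 69: Q = 28 + 1*69 = 97
Ey = (dQ/dY)(Y/Q) = 1 * 69 / 97 = 69/97
Since Ey > 0, this is a normal good.

69/97 (normal good)


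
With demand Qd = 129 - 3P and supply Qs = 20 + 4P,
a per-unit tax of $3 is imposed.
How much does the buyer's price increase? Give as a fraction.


With a per-unit tax, the buyer's price increase depends on relative slopes.
Supply slope: d = 4, Demand slope: b = 3
Buyer's price increase = d * tax / (b + d)
= 4 * 3 / (3 + 4)
= 12 / 7 = 12/7

12/7


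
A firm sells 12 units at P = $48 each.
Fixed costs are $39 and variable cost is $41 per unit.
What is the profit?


Total Revenue = P * Q = 48 * 12 = $576
Total Cost = FC + VC*Q = 39 + 41*12 = $531
Profit = TR - TC = 576 - 531 = $45

$45


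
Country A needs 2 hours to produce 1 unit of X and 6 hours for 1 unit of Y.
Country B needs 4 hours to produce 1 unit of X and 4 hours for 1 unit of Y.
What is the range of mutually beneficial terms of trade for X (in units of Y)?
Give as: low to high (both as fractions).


Opportunity cost of X for Country A = hours_X / hours_Y = 2/6 = 1/3 units of Y
Opportunity cost of X for Country B = hours_X / hours_Y = 4/4 = 1 units of Y
Terms of trade must be between the two opportunity costs.
Range: 1/3 to 1

1/3 to 1


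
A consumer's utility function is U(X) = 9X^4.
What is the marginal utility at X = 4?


MU = dU/dX = 9*4*X^(4-1)
MU = 36*X^3
At X = 4:
MU = 36 * 4^3
MU = 36 * 64 = 2304

2304


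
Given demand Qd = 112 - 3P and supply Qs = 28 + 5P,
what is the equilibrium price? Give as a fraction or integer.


At equilibrium, Qd = Qs.
112 - 3P = 28 + 5P
112 - 28 = 3P + 5P
84 = 8P
P* = 84/8 = 21/2

21/2


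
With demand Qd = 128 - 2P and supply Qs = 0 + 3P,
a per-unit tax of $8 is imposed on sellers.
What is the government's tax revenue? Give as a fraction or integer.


With tax on sellers, new supply: Qs' = 0 + 3(P - 8)
= 3P - 24
New equilibrium quantity:
Q_new = 336/5
Tax revenue = tax * Q_new = 8 * 336/5 = 2688/5

2688/5


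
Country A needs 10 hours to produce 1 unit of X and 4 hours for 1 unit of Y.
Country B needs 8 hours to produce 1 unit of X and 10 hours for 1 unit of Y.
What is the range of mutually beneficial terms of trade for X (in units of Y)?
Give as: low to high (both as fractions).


Opportunity cost of X for Country A = hours_X / hours_Y = 10/4 = 5/2 units of Y
Opportunity cost of X for Country B = hours_X / hours_Y = 8/10 = 4/5 units of Y
Terms of trade must be between the two opportunity costs.
Range: 4/5 to 5/2

4/5 to 5/2


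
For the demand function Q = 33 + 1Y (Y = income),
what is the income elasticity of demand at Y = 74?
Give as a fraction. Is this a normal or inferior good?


dQ/dY = 1
At Y = 74: Q = 33 + 1*74 = 107
Ey = (dQ/dY)(Y/Q) = 1 * 74 / 107 = 74/107
Since Ey > 0, this is a normal good.

74/107 (normal good)


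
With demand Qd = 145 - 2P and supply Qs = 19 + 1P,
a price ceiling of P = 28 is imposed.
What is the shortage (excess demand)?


At P = 28:
Qd = 145 - 2*28 = 89
Qs = 19 + 1*28 = 47
Shortage = Qd - Qs = 89 - 47 = 42

42


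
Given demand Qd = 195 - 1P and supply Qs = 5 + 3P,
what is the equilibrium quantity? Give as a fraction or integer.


First find equilibrium price:
195 - 1P = 5 + 3P
P* = 190/4 = 95/2
Then substitute into demand:
Q* = 195 - 1 * 95/2 = 295/2

295/2


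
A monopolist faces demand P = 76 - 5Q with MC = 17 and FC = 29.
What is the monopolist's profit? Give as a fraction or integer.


MR = MC: 76 - 10Q = 17
Q* = 59/10
P* = 76 - 5*59/10 = 93/2
Profit = (P* - MC)*Q* - FC
= (93/2 - 17)*59/10 - 29
= 59/2*59/10 - 29
= 3481/20 - 29 = 2901/20

2901/20


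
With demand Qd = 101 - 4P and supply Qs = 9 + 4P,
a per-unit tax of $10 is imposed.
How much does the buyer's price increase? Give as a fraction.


With a per-unit tax, the buyer's price increase depends on relative slopes.
Supply slope: d = 4, Demand slope: b = 4
Buyer's price increase = d * tax / (b + d)
= 4 * 10 / (4 + 4)
= 40 / 8 = 5

5


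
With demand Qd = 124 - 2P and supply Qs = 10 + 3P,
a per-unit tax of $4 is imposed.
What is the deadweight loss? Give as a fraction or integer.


Pre-tax equilibrium quantity: Q* = 392/5
Post-tax equilibrium quantity: Q_tax = 368/5
Reduction in quantity: Q* - Q_tax = 24/5
DWL = (1/2) * tax * (Q* - Q_tax)
DWL = (1/2) * 4 * 24/5 = 48/5

48/5


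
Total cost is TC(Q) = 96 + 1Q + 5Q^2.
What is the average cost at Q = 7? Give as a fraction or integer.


TC(7) = 96 + 1*7 + 5*7^2
TC(7) = 96 + 7 + 245 = 348
AC = TC/Q = 348/7 = 348/7

348/7


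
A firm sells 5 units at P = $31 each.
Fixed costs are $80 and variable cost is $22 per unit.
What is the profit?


Total Revenue = P * Q = 31 * 5 = $155
Total Cost = FC + VC*Q = 80 + 22*5 = $190
Profit = TR - TC = 155 - 190 = $-35

$-35


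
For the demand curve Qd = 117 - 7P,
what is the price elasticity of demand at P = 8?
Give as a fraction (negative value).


dQ/dP = -7
At P = 8: Q = 117 - 7*8 = 61
E = (dQ/dP)(P/Q) = (-7)(8/61) = -56/61

-56/61


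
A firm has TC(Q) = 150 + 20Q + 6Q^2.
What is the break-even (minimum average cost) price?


AC(Q) = 150/Q + 20 + 6Q
To minimize: dAC/dQ = -150/Q^2 + 6 = 0
Q^2 = 150/6 = 25
Q* = 5
Min AC = 150/5 + 20 + 6*5
Min AC = 30 + 20 + 30 = 80

80


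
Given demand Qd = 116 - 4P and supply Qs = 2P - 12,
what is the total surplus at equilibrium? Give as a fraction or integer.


Find equilibrium: 116 - 4P = 2P - 12
116 + 12 = 6P
P* = 128/6 = 64/3
Q* = 2*64/3 - 12 = 92/3
Inverse demand: P = 29 - Q/4, so P_max = 29
Inverse supply: P = 6 + Q/2, so P_min = 6
CS = (1/2) * 92/3 * (29 - 64/3) = 1058/9
PS = (1/2) * 92/3 * (64/3 - 6) = 2116/9
TS = CS + PS = 1058/9 + 2116/9 = 1058/3

1058/3


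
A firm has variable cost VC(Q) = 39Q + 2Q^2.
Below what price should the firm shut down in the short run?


AVC(Q) = VC(Q)/Q = 39 + 2Q
AVC is increasing in Q, so minimum AVC is at Q -> 0+.
Min AVC = 39
The firm should shut down if P < 39.

39


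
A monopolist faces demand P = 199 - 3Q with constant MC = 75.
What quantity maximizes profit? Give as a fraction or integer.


TR = P*Q = (199 - 3Q)Q = 199Q - 3Q^2
MR = dTR/dQ = 199 - 6Q
Set MR = MC:
199 - 6Q = 75
124 = 6Q
Q* = 124/6 = 62/3

62/3


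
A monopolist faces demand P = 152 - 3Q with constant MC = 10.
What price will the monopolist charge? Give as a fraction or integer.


MR = 152 - 6Q
Set MR = MC: 152 - 6Q = 10
Q* = 71/3
Substitute into demand:
P* = 152 - 3*71/3 = 81

81


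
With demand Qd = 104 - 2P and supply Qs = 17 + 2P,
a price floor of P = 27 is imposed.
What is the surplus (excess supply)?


At P = 27:
Qd = 104 - 2*27 = 50
Qs = 17 + 2*27 = 71
Surplus = Qs - Qd = 71 - 50 = 21

21


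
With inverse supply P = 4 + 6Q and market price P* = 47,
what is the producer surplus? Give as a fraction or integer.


Minimum supply price (at Q=0): P_min = 4
Quantity supplied at P* = 47:
Q* = (47 - 4)/6 = 43/6
PS = (1/2) * Q* * (P* - P_min)
PS = (1/2) * 43/6 * (47 - 4)
PS = (1/2) * 43/6 * 43 = 1849/12

1849/12


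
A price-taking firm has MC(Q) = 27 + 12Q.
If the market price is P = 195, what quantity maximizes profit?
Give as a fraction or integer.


In perfect competition, profit is maximized where P = MC.
195 = 27 + 12Q
168 = 12Q
Q* = 168/12 = 14

14


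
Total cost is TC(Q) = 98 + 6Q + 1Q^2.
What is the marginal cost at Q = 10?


MC = dTC/dQ = 6 + 2*1*Q
At Q = 10:
MC = 6 + 2*10
MC = 6 + 20 = 26

26


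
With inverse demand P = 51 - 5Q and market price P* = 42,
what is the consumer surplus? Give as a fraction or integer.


Maximum willingness to pay (at Q=0): P_max = 51
Quantity demanded at P* = 42:
Q* = (51 - 42)/5 = 9/5
CS = (1/2) * Q* * (P_max - P*)
CS = (1/2) * 9/5 * (51 - 42)
CS = (1/2) * 9/5 * 9 = 81/10

81/10


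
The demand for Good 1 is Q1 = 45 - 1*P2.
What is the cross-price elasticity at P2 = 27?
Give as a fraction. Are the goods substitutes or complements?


dQ1/dP2 = -1
At P2 = 27: Q1 = 45 - 1*27 = 18
Exy = (dQ1/dP2)(P2/Q1) = -1 * 27 / 18 = -3/2
Since Exy < 0, the goods are complements.

-3/2 (complements)


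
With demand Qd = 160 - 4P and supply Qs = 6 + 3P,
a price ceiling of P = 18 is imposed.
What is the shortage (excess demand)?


At P = 18:
Qd = 160 - 4*18 = 88
Qs = 6 + 3*18 = 60
Shortage = Qd - Qs = 88 - 60 = 28

28


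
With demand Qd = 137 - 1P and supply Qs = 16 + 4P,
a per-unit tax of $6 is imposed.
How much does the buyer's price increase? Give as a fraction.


With a per-unit tax, the buyer's price increase depends on relative slopes.
Supply slope: d = 4, Demand slope: b = 1
Buyer's price increase = d * tax / (b + d)
= 4 * 6 / (1 + 4)
= 24 / 5 = 24/5

24/5


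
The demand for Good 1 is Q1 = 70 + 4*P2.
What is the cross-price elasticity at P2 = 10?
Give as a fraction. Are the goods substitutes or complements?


dQ1/dP2 = 4
At P2 = 10: Q1 = 70 + 4*10 = 110
Exy = (dQ1/dP2)(P2/Q1) = 4 * 10 / 110 = 4/11
Since Exy > 0, the goods are substitutes.

4/11 (substitutes)


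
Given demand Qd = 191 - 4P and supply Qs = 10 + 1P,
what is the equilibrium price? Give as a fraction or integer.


At equilibrium, Qd = Qs.
191 - 4P = 10 + 1P
191 - 10 = 4P + 1P
181 = 5P
P* = 181/5 = 181/5

181/5


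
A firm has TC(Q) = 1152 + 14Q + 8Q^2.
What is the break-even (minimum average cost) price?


AC(Q) = 1152/Q + 14 + 8Q
To minimize: dAC/dQ = -1152/Q^2 + 8 = 0
Q^2 = 1152/8 = 144
Q* = 12
Min AC = 1152/12 + 14 + 8*12
Min AC = 96 + 14 + 96 = 206

206


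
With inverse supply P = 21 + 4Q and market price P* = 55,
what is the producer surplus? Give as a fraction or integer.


Minimum supply price (at Q=0): P_min = 21
Quantity supplied at P* = 55:
Q* = (55 - 21)/4 = 17/2
PS = (1/2) * Q* * (P* - P_min)
PS = (1/2) * 17/2 * (55 - 21)
PS = (1/2) * 17/2 * 34 = 289/2

289/2


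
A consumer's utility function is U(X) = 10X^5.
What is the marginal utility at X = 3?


MU = dU/dX = 10*5*X^(5-1)
MU = 50*X^4
At X = 3:
MU = 50 * 3^4
MU = 50 * 81 = 4050

4050


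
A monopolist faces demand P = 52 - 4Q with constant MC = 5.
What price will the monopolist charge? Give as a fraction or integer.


MR = 52 - 8Q
Set MR = MC: 52 - 8Q = 5
Q* = 47/8
Substitute into demand:
P* = 52 - 4*47/8 = 57/2

57/2


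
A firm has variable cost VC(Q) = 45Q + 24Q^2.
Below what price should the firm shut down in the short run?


AVC(Q) = VC(Q)/Q = 45 + 24Q
AVC is increasing in Q, so minimum AVC is at Q -> 0+.
Min AVC = 45
The firm should shut down if P < 45.

45


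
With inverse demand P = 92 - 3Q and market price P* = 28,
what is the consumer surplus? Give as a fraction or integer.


Maximum willingness to pay (at Q=0): P_max = 92
Quantity demanded at P* = 28:
Q* = (92 - 28)/3 = 64/3
CS = (1/2) * Q* * (P_max - P*)
CS = (1/2) * 64/3 * (92 - 28)
CS = (1/2) * 64/3 * 64 = 2048/3

2048/3


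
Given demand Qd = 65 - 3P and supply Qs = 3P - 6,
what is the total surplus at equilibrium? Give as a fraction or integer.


Find equilibrium: 65 - 3P = 3P - 6
65 + 6 = 6P
P* = 71/6 = 71/6
Q* = 3*71/6 - 6 = 59/2
Inverse demand: P = 65/3 - Q/3, so P_max = 65/3
Inverse supply: P = 2 + Q/3, so P_min = 2
CS = (1/2) * 59/2 * (65/3 - 71/6) = 3481/24
PS = (1/2) * 59/2 * (71/6 - 2) = 3481/24
TS = CS + PS = 3481/24 + 3481/24 = 3481/12

3481/12


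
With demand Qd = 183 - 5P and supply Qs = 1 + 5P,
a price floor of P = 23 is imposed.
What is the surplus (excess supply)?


At P = 23:
Qd = 183 - 5*23 = 68
Qs = 1 + 5*23 = 116
Surplus = Qs - Qd = 116 - 68 = 48

48


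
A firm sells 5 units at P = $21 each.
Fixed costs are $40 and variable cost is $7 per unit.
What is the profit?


Total Revenue = P * Q = 21 * 5 = $105
Total Cost = FC + VC*Q = 40 + 7*5 = $75
Profit = TR - TC = 105 - 75 = $30

$30


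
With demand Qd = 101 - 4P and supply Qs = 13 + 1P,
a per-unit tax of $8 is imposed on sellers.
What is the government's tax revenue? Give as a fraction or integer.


With tax on sellers, new supply: Qs' = 13 + 1(P - 8)
= 5 + 1P
New equilibrium quantity:
Q_new = 121/5
Tax revenue = tax * Q_new = 8 * 121/5 = 968/5

968/5


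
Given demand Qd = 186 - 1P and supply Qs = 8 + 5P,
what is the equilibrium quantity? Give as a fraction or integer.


First find equilibrium price:
186 - 1P = 8 + 5P
P* = 178/6 = 89/3
Then substitute into demand:
Q* = 186 - 1 * 89/3 = 469/3

469/3


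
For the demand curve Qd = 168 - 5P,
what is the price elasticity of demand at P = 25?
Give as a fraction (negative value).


dQ/dP = -5
At P = 25: Q = 168 - 5*25 = 43
E = (dQ/dP)(P/Q) = (-5)(25/43) = -125/43

-125/43


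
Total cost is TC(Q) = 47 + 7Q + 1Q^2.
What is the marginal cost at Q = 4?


MC = dTC/dQ = 7 + 2*1*Q
At Q = 4:
MC = 7 + 2*4
MC = 7 + 8 = 15

15


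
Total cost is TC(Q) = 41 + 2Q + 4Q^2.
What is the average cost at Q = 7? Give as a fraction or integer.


TC(7) = 41 + 2*7 + 4*7^2
TC(7) = 41 + 14 + 196 = 251
AC = TC/Q = 251/7 = 251/7

251/7


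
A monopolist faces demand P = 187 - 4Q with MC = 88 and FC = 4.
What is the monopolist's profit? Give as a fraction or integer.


MR = MC: 187 - 8Q = 88
Q* = 99/8
P* = 187 - 4*99/8 = 275/2
Profit = (P* - MC)*Q* - FC
= (275/2 - 88)*99/8 - 4
= 99/2*99/8 - 4
= 9801/16 - 4 = 9737/16

9737/16


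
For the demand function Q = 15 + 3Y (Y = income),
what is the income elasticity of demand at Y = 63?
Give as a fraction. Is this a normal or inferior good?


dQ/dY = 3
At Y = 63: Q = 15 + 3*63 = 204
Ey = (dQ/dY)(Y/Q) = 3 * 63 / 204 = 63/68
Since Ey > 0, this is a normal good.

63/68 (normal good)


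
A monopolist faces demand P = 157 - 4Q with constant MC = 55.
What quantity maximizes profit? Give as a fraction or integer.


TR = P*Q = (157 - 4Q)Q = 157Q - 4Q^2
MR = dTR/dQ = 157 - 8Q
Set MR = MC:
157 - 8Q = 55
102 = 8Q
Q* = 102/8 = 51/4

51/4


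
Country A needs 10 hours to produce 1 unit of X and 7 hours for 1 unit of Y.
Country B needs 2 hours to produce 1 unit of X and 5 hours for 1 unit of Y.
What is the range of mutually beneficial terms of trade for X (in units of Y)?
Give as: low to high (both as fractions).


Opportunity cost of X for Country A = hours_X / hours_Y = 10/7 = 10/7 units of Y
Opportunity cost of X for Country B = hours_X / hours_Y = 2/5 = 2/5 units of Y
Terms of trade must be between the two opportunity costs.
Range: 2/5 to 10/7

2/5 to 10/7


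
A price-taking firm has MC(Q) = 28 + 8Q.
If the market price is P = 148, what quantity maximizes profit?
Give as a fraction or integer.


In perfect competition, profit is maximized where P = MC.
148 = 28 + 8Q
120 = 8Q
Q* = 120/8 = 15

15


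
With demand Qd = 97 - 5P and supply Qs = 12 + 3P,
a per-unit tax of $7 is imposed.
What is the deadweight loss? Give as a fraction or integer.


Pre-tax equilibrium quantity: Q* = 351/8
Post-tax equilibrium quantity: Q_tax = 123/4
Reduction in quantity: Q* - Q_tax = 105/8
DWL = (1/2) * tax * (Q* - Q_tax)
DWL = (1/2) * 7 * 105/8 = 735/16

735/16


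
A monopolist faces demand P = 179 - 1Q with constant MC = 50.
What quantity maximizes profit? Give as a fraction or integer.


TR = P*Q = (179 - 1Q)Q = 179Q - 1Q^2
MR = dTR/dQ = 179 - 2Q
Set MR = MC:
179 - 2Q = 50
129 = 2Q
Q* = 129/2 = 129/2

129/2


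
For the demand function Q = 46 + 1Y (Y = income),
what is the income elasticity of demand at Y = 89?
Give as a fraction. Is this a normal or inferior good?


dQ/dY = 1
At Y = 89: Q = 46 + 1*89 = 135
Ey = (dQ/dY)(Y/Q) = 1 * 89 / 135 = 89/135
Since Ey > 0, this is a normal good.

89/135 (normal good)


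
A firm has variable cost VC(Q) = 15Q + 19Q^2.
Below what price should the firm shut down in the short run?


AVC(Q) = VC(Q)/Q = 15 + 19Q
AVC is increasing in Q, so minimum AVC is at Q -> 0+.
Min AVC = 15
The firm should shut down if P < 15.

15


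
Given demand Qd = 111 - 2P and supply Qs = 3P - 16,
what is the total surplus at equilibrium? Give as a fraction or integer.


Find equilibrium: 111 - 2P = 3P - 16
111 + 16 = 5P
P* = 127/5 = 127/5
Q* = 3*127/5 - 16 = 301/5
Inverse demand: P = 111/2 - Q/2, so P_max = 111/2
Inverse supply: P = 16/3 + Q/3, so P_min = 16/3
CS = (1/2) * 301/5 * (111/2 - 127/5) = 90601/100
PS = (1/2) * 301/5 * (127/5 - 16/3) = 90601/150
TS = CS + PS = 90601/100 + 90601/150 = 90601/60

90601/60


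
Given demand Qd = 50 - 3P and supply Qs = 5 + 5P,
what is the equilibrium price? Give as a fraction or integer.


At equilibrium, Qd = Qs.
50 - 3P = 5 + 5P
50 - 5 = 3P + 5P
45 = 8P
P* = 45/8 = 45/8

45/8


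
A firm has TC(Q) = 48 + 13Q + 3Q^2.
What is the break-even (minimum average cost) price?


AC(Q) = 48/Q + 13 + 3Q
To minimize: dAC/dQ = -48/Q^2 + 3 = 0
Q^2 = 48/3 = 16
Q* = 4
Min AC = 48/4 + 13 + 3*4
Min AC = 12 + 13 + 12 = 37

37


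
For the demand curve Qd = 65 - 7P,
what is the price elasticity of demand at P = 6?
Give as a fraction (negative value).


dQ/dP = -7
At P = 6: Q = 65 - 7*6 = 23
E = (dQ/dP)(P/Q) = (-7)(6/23) = -42/23

-42/23


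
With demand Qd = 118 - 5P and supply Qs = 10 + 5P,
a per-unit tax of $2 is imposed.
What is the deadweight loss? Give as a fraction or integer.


Pre-tax equilibrium quantity: Q* = 64
Post-tax equilibrium quantity: Q_tax = 59
Reduction in quantity: Q* - Q_tax = 5
DWL = (1/2) * tax * (Q* - Q_tax)
DWL = (1/2) * 2 * 5 = 5

5


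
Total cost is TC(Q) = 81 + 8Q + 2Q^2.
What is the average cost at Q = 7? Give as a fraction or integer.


TC(7) = 81 + 8*7 + 2*7^2
TC(7) = 81 + 56 + 98 = 235
AC = TC/Q = 235/7 = 235/7

235/7


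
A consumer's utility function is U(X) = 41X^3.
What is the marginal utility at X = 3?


MU = dU/dX = 41*3*X^(3-1)
MU = 123*X^2
At X = 3:
MU = 123 * 3^2
MU = 123 * 9 = 1107

1107


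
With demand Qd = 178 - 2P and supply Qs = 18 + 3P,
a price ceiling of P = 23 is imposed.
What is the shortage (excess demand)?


At P = 23:
Qd = 178 - 2*23 = 132
Qs = 18 + 3*23 = 87
Shortage = Qd - Qs = 132 - 87 = 45

45


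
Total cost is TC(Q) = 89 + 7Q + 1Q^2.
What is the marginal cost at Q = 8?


MC = dTC/dQ = 7 + 2*1*Q
At Q = 8:
MC = 7 + 2*8
MC = 7 + 16 = 23

23


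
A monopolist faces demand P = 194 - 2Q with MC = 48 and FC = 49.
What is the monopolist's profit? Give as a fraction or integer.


MR = MC: 194 - 4Q = 48
Q* = 73/2
P* = 194 - 2*73/2 = 121
Profit = (P* - MC)*Q* - FC
= (121 - 48)*73/2 - 49
= 73*73/2 - 49
= 5329/2 - 49 = 5231/2

5231/2


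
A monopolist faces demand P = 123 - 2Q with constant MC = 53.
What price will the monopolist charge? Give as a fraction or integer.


MR = 123 - 4Q
Set MR = MC: 123 - 4Q = 53
Q* = 35/2
Substitute into demand:
P* = 123 - 2*35/2 = 88

88


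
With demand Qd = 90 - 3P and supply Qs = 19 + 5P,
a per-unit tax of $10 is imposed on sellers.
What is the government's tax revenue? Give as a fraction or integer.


With tax on sellers, new supply: Qs' = 19 + 5(P - 10)
= 5P - 31
New equilibrium quantity:
Q_new = 357/8
Tax revenue = tax * Q_new = 10 * 357/8 = 1785/4

1785/4


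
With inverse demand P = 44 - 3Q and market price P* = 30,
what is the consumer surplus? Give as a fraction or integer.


Maximum willingness to pay (at Q=0): P_max = 44
Quantity demanded at P* = 30:
Q* = (44 - 30)/3 = 14/3
CS = (1/2) * Q* * (P_max - P*)
CS = (1/2) * 14/3 * (44 - 30)
CS = (1/2) * 14/3 * 14 = 98/3

98/3


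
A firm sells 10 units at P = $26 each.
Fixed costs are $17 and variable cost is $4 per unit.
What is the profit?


Total Revenue = P * Q = 26 * 10 = $260
Total Cost = FC + VC*Q = 17 + 4*10 = $57
Profit = TR - TC = 260 - 57 = $203

$203


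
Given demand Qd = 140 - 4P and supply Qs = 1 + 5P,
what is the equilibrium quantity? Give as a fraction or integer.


First find equilibrium price:
140 - 4P = 1 + 5P
P* = 139/9 = 139/9
Then substitute into demand:
Q* = 140 - 4 * 139/9 = 704/9

704/9


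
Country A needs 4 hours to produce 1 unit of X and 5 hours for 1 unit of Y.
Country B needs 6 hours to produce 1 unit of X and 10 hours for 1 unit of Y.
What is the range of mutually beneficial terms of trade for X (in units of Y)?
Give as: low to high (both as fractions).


Opportunity cost of X for Country A = hours_X / hours_Y = 4/5 = 4/5 units of Y
Opportunity cost of X for Country B = hours_X / hours_Y = 6/10 = 3/5 units of Y
Terms of trade must be between the two opportunity costs.
Range: 3/5 to 4/5

3/5 to 4/5


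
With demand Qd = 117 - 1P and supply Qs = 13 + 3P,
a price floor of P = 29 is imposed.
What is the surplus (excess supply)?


At P = 29:
Qd = 117 - 1*29 = 88
Qs = 13 + 3*29 = 100
Surplus = Qs - Qd = 100 - 88 = 12

12


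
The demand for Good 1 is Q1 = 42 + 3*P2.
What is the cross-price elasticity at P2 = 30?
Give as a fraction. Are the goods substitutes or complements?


dQ1/dP2 = 3
At P2 = 30: Q1 = 42 + 3*30 = 132
Exy = (dQ1/dP2)(P2/Q1) = 3 * 30 / 132 = 15/22
Since Exy > 0, the goods are substitutes.

15/22 (substitutes)


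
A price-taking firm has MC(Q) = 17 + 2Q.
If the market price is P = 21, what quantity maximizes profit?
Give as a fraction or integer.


In perfect competition, profit is maximized where P = MC.
21 = 17 + 2Q
4 = 2Q
Q* = 4/2 = 2

2


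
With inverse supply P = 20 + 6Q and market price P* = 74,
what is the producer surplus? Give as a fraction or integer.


Minimum supply price (at Q=0): P_min = 20
Quantity supplied at P* = 74:
Q* = (74 - 20)/6 = 9
PS = (1/2) * Q* * (P* - P_min)
PS = (1/2) * 9 * (74 - 20)
PS = (1/2) * 9 * 54 = 243

243


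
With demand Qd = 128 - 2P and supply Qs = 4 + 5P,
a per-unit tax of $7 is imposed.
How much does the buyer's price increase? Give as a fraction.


With a per-unit tax, the buyer's price increase depends on relative slopes.
Supply slope: d = 5, Demand slope: b = 2
Buyer's price increase = d * tax / (b + d)
= 5 * 7 / (2 + 5)
= 35 / 7 = 5

5


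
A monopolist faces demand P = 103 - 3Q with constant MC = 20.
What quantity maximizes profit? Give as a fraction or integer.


TR = P*Q = (103 - 3Q)Q = 103Q - 3Q^2
MR = dTR/dQ = 103 - 6Q
Set MR = MC:
103 - 6Q = 20
83 = 6Q
Q* = 83/6 = 83/6

83/6


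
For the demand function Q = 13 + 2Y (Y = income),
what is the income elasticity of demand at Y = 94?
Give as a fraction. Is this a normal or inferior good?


dQ/dY = 2
At Y = 94: Q = 13 + 2*94 = 201
Ey = (dQ/dY)(Y/Q) = 2 * 94 / 201 = 188/201
Since Ey > 0, this is a normal good.

188/201 (normal good)


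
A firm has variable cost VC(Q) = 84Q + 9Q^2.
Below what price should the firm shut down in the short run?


AVC(Q) = VC(Q)/Q = 84 + 9Q
AVC is increasing in Q, so minimum AVC is at Q -> 0+.
Min AVC = 84
The firm should shut down if P < 84.

84


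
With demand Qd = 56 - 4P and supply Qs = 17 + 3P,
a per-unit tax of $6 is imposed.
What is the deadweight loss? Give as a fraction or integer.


Pre-tax equilibrium quantity: Q* = 236/7
Post-tax equilibrium quantity: Q_tax = 164/7
Reduction in quantity: Q* - Q_tax = 72/7
DWL = (1/2) * tax * (Q* - Q_tax)
DWL = (1/2) * 6 * 72/7 = 216/7

216/7


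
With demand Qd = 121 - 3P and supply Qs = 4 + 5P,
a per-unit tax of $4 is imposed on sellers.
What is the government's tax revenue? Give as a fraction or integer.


With tax on sellers, new supply: Qs' = 4 + 5(P - 4)
= 5P - 16
New equilibrium quantity:
Q_new = 557/8
Tax revenue = tax * Q_new = 4 * 557/8 = 557/2

557/2


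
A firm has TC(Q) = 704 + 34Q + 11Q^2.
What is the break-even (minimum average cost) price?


AC(Q) = 704/Q + 34 + 11Q
To minimize: dAC/dQ = -704/Q^2 + 11 = 0
Q^2 = 704/11 = 64
Q* = 8
Min AC = 704/8 + 34 + 11*8
Min AC = 88 + 34 + 88 = 210

210


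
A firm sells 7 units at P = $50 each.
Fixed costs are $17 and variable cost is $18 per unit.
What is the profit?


Total Revenue = P * Q = 50 * 7 = $350
Total Cost = FC + VC*Q = 17 + 18*7 = $143
Profit = TR - TC = 350 - 143 = $207

$207


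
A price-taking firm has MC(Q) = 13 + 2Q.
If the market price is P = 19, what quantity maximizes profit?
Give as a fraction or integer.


In perfect competition, profit is maximized where P = MC.
19 = 13 + 2Q
6 = 2Q
Q* = 6/2 = 3

3


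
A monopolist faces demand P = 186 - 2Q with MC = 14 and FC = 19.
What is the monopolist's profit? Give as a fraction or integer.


MR = MC: 186 - 4Q = 14
Q* = 43
P* = 186 - 2*43 = 100
Profit = (P* - MC)*Q* - FC
= (100 - 14)*43 - 19
= 86*43 - 19
= 3698 - 19 = 3679

3679


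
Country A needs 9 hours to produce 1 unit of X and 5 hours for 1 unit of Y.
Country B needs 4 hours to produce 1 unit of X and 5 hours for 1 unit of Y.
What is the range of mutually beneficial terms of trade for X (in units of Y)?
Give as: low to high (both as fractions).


Opportunity cost of X for Country A = hours_X / hours_Y = 9/5 = 9/5 units of Y
Opportunity cost of X for Country B = hours_X / hours_Y = 4/5 = 4/5 units of Y
Terms of trade must be between the two opportunity costs.
Range: 4/5 to 9/5

4/5 to 9/5


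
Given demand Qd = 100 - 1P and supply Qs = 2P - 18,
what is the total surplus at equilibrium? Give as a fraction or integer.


Find equilibrium: 100 - 1P = 2P - 18
100 + 18 = 3P
P* = 118/3 = 118/3
Q* = 2*118/3 - 18 = 182/3
Inverse demand: P = 100 - Q/1, so P_max = 100
Inverse supply: P = 9 + Q/2, so P_min = 9
CS = (1/2) * 182/3 * (100 - 118/3) = 16562/9
PS = (1/2) * 182/3 * (118/3 - 9) = 8281/9
TS = CS + PS = 16562/9 + 8281/9 = 8281/3

8281/3


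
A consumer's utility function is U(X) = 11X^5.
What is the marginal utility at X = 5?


MU = dU/dX = 11*5*X^(5-1)
MU = 55*X^4
At X = 5:
MU = 55 * 5^4
MU = 55 * 625 = 34375

34375


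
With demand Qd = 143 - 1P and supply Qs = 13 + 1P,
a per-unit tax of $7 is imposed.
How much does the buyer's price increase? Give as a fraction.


With a per-unit tax, the buyer's price increase depends on relative slopes.
Supply slope: d = 1, Demand slope: b = 1
Buyer's price increase = d * tax / (b + d)
= 1 * 7 / (1 + 1)
= 7 / 2 = 7/2

7/2


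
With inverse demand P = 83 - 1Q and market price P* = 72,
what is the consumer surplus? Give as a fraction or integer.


Maximum willingness to pay (at Q=0): P_max = 83
Quantity demanded at P* = 72:
Q* = (83 - 72)/1 = 11
CS = (1/2) * Q* * (P_max - P*)
CS = (1/2) * 11 * (83 - 72)
CS = (1/2) * 11 * 11 = 121/2

121/2


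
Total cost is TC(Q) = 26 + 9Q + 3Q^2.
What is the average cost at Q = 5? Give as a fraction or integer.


TC(5) = 26 + 9*5 + 3*5^2
TC(5) = 26 + 45 + 75 = 146
AC = TC/Q = 146/5 = 146/5

146/5


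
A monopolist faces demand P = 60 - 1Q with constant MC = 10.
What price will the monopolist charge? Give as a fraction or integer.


MR = 60 - 2Q
Set MR = MC: 60 - 2Q = 10
Q* = 25
Substitute into demand:
P* = 60 - 1*25 = 35

35


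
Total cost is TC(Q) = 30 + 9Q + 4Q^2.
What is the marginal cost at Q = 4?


MC = dTC/dQ = 9 + 2*4*Q
At Q = 4:
MC = 9 + 8*4
MC = 9 + 32 = 41

41


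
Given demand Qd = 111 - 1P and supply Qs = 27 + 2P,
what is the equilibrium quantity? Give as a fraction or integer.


First find equilibrium price:
111 - 1P = 27 + 2P
P* = 84/3 = 28
Then substitute into demand:
Q* = 111 - 1 * 28 = 83

83


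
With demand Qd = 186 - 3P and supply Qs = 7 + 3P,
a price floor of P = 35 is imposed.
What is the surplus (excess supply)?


At P = 35:
Qd = 186 - 3*35 = 81
Qs = 7 + 3*35 = 112
Surplus = Qs - Qd = 112 - 81 = 31

31


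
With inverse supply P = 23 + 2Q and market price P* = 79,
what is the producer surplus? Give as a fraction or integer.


Minimum supply price (at Q=0): P_min = 23
Quantity supplied at P* = 79:
Q* = (79 - 23)/2 = 28
PS = (1/2) * Q* * (P* - P_min)
PS = (1/2) * 28 * (79 - 23)
PS = (1/2) * 28 * 56 = 784

784


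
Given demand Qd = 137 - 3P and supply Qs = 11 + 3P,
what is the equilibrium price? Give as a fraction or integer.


At equilibrium, Qd = Qs.
137 - 3P = 11 + 3P
137 - 11 = 3P + 3P
126 = 6P
P* = 126/6 = 21

21


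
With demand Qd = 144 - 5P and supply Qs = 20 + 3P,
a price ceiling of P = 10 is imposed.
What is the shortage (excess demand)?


At P = 10:
Qd = 144 - 5*10 = 94
Qs = 20 + 3*10 = 50
Shortage = Qd - Qs = 94 - 50 = 44

44


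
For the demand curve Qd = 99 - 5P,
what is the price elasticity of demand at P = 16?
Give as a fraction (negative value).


dQ/dP = -5
At P = 16: Q = 99 - 5*16 = 19
E = (dQ/dP)(P/Q) = (-5)(16/19) = -80/19

-80/19


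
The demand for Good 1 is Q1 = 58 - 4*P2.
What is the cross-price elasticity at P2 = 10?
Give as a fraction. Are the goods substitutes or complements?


dQ1/dP2 = -4
At P2 = 10: Q1 = 58 - 4*10 = 18
Exy = (dQ1/dP2)(P2/Q1) = -4 * 10 / 18 = -20/9
Since Exy < 0, the goods are complements.

-20/9 (complements)


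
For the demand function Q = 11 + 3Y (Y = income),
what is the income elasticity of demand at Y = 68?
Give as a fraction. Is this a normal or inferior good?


dQ/dY = 3
At Y = 68: Q = 11 + 3*68 = 215
Ey = (dQ/dY)(Y/Q) = 3 * 68 / 215 = 204/215
Since Ey > 0, this is a normal good.

204/215 (normal good)
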